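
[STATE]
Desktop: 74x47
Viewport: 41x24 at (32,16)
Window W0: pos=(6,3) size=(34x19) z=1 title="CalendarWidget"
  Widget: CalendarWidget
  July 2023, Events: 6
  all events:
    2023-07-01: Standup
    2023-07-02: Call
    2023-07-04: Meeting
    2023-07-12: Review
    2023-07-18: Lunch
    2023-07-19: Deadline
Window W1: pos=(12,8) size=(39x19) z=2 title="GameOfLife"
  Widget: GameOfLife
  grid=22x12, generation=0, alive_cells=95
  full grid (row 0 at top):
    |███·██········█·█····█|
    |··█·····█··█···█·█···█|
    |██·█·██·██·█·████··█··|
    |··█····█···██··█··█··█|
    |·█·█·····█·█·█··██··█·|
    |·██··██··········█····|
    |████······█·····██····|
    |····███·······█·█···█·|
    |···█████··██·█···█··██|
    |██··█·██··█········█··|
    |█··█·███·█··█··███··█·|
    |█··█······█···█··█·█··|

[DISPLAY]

·█·               ┃                      
···               ┃                      
···               ┃                      
·█·               ┃                      
·██               ┃                      
█··               ┃                      
·█·               ┃                      
█··               ┃                      
                  ┃                      
                  ┃                      
━━━━━━━━━━━━━━━━━━┛                      
                                         
                                         
                                         
                                         
                                         
                                         
                                         
                                         
                                         
                                         
                                         
                                         
                                         


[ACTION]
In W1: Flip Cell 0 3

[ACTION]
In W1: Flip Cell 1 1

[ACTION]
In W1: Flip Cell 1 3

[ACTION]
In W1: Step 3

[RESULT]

···               ┃                      
···               ┃                      
···               ┃                      
···               ┃                      
·█·               ┃                      
···               ┃                      
██·               ┃                      
█··               ┃                      
                  ┃                      
                  ┃                      
━━━━━━━━━━━━━━━━━━┛                      
                                         
                                         
                                         
                                         
                                         
                                         
                                         
                                         
                                         
                                         
                                         
                                         
                                         


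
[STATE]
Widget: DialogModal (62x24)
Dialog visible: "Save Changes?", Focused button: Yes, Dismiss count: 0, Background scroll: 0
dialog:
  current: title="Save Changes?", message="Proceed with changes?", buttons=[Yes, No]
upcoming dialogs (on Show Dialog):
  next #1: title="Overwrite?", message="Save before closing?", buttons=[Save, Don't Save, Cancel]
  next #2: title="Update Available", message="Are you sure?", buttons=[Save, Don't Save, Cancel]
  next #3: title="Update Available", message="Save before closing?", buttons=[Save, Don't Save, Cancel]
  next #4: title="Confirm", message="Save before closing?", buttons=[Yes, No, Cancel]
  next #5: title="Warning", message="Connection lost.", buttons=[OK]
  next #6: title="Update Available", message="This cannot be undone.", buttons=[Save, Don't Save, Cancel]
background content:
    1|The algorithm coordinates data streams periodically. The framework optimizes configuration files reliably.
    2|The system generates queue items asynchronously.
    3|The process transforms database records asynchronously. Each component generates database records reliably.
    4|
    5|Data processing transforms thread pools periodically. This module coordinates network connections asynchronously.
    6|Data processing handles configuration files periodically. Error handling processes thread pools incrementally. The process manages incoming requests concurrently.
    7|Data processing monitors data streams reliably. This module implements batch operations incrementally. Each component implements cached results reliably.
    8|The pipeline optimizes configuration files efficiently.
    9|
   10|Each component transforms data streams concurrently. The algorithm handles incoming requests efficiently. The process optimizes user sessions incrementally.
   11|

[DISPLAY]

The algorithm coordinates data streams periodically. The frame
The system generates queue items asynchronously.              
The process transforms database records asynchronously. Each c
                                                              
Data processing transforms thread pools periodically. This mod
Data processing handles configuration files periodically. Erro
Data processing monitors data streams reliably. This module im
The pipeline optimizes configuration files efficiently.       
                                                              
Each component tra┌───────────────────────┐urrently. The algor
                  │     Save Changes?     │                   
                  │ Proceed with changes? │                   
                  │       [Yes]  No       │                   
                  └───────────────────────┘                   
                                                              
                                                              
                                                              
                                                              
                                                              
                                                              
                                                              
                                                              
                                                              
                                                              


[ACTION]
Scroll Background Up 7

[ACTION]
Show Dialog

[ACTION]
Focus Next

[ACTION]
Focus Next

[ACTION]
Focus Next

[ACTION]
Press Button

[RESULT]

The algorithm coordinates data streams periodically. The frame
The system generates queue items asynchronously.              
The process transforms database records asynchronously. Each c
                                                              
Data processing transforms thread pools periodically. This mod
Data processing handles configuration files periodically. Erro
Data processing monitors data streams reliably. This module im
The pipeline optimizes configuration files efficiently.       
                                                              
Each component transforms data streams concurrently. The algor
                                                              
                                                              
                                                              
                                                              
                                                              
                                                              
                                                              
                                                              
                                                              
                                                              
                                                              
                                                              
                                                              
                                                              


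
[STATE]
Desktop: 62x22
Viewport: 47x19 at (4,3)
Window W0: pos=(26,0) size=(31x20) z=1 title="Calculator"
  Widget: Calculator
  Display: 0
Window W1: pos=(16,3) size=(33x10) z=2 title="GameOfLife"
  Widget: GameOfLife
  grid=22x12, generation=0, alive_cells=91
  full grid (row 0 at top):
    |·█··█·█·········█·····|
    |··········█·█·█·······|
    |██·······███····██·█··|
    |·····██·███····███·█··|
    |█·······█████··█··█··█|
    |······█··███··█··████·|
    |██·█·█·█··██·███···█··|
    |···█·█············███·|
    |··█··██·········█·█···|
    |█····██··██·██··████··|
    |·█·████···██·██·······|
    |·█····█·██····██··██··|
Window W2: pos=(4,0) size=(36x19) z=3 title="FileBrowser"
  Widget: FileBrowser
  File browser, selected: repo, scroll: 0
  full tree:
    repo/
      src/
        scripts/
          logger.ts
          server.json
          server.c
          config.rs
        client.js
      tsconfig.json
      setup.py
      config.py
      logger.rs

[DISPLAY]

┃> [-] repo/                       ┃━━━━━━━━┓  
┃    [+] src/                      ┃        ┃  
┃    tsconfig.json                 ┃────────┨  
┃    setup.py                      ┃        ┃  
┃    config.py                     ┃        ┃  
┃    logger.rs                     ┃        ┃  
┃                                  ┃        ┃  
┃                                  ┃        ┃  
┃                                  ┃        ┃  
┃                                  ┃━━━━━━━━┛  
┃                                  ┃ M+│       
┃                                  ┃───┘       
┃                                  ┃           
┃                                  ┃           
┃                                  ┃           
┗━━━━━━━━━━━━━━━━━━━━━━━━━━━━━━━━━━┛           
                      ┗━━━━━━━━━━━━━━━━━━━━━━━━
                                               
                                               


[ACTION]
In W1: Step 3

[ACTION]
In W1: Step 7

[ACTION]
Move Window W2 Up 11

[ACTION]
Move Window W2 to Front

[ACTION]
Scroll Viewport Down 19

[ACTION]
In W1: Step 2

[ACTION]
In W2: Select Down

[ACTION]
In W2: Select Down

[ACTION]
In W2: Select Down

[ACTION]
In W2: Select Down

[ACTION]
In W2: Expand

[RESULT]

┃  [-] repo/                       ┃━━━━━━━━┓  
┃    [+] src/                      ┃        ┃  
┃    tsconfig.json                 ┃────────┨  
┃    setup.py                      ┃        ┃  
┃  > config.py                     ┃        ┃  
┃    logger.rs                     ┃        ┃  
┃                                  ┃        ┃  
┃                                  ┃        ┃  
┃                                  ┃        ┃  
┃                                  ┃━━━━━━━━┛  
┃                                  ┃ M+│       
┃                                  ┃───┘       
┃                                  ┃           
┃                                  ┃           
┃                                  ┃           
┗━━━━━━━━━━━━━━━━━━━━━━━━━━━━━━━━━━┛           
                      ┗━━━━━━━━━━━━━━━━━━━━━━━━
                                               
                                               


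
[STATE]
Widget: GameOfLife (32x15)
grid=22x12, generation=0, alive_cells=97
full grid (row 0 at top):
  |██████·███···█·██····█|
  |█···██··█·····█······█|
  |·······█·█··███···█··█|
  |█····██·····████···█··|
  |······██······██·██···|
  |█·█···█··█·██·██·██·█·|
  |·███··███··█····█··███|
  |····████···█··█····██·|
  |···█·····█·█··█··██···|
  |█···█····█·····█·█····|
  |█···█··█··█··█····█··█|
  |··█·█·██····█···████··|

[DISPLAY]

Gen: 0                          
██████·███···█·██····█          
█···██··█·····█······█          
·······█·█··███···█··█          
█····██·····████···█··          
······██······██·██···          
█·█···█··█·██·██·██·█·          
·███··███··█····█··███          
····████···█··█····██·          
···█·····█·█··█··██···          
█···█····█·····█·█····          
█···█··█··█··█····█··█          
··█·█·██····█···████··          
                                
                                


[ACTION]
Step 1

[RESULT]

Gen: 1                          
████·█████····██······          
█·█··█······█·······██          
····█··██···█·······█·          
·····█··█···█···██·█··          
·█·····█···█·····█····          
··██·█····█████·····██          
·████···█··█·██·██···█          
····██·····██··█·█···█          
···█··█·█·····██████··          
···██···██····█·██····          
·█··█·███··········█··          
···█·███·········███··          
                                
                                


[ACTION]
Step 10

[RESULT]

Gen: 11                         
··█·█·······█·········          
··█·██·····█·█········          
······██···█·█········          
····███·····█·········          
····█·█···············          
··██·█················          
·████·█···············          
█·███······█·█········          
█·█·█·······█·█·······          
····██·····███········          
····██················          
·····██···············          
                                
                                


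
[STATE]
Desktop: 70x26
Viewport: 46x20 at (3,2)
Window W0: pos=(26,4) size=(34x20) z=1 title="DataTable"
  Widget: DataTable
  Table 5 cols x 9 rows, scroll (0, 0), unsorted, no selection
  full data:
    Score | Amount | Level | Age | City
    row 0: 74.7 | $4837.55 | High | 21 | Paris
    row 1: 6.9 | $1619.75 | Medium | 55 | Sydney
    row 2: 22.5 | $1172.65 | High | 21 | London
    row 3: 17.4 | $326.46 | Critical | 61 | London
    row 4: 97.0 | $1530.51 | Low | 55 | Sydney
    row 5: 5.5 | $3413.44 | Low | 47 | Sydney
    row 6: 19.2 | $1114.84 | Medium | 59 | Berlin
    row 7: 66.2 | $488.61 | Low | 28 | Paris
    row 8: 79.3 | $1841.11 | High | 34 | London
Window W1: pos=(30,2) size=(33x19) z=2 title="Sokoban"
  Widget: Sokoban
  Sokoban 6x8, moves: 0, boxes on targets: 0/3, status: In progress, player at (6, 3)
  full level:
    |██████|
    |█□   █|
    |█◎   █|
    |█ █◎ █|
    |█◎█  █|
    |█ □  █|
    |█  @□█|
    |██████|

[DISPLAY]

                           ┏━━━━━━━━━━━━━━━━━━
                           ┃ Sokoban          
                       ┏━━━┠──────────────────
                       ┃ Da┃██████            
                       ┠───┃█□   █            
                       ┃Sco┃█◎   █            
                       ┃───┃█ █◎ █            
                       ┃74.┃█◎█  █            
                       ┃6.9┃█ □  █            
                       ┃22.┃█  @□█            
                       ┃17.┃██████            
                       ┃97.┃Moves: 0  0/3     
                       ┃5.5┃                  
                       ┃19.┃                  
                       ┃66.┃                  
                       ┃79.┃                  
                       ┃   ┃                  
                       ┃   ┃                  
                       ┃   ┗━━━━━━━━━━━━━━━━━━
                       ┃                      


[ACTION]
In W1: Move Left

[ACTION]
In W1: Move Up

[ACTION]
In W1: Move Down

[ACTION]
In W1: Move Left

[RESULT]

                           ┏━━━━━━━━━━━━━━━━━━
                           ┃ Sokoban          
                       ┏━━━┠──────────────────
                       ┃ Da┃██████            
                       ┠───┃█□   █            
                       ┃Sco┃█◎   █            
                       ┃───┃█ █◎ █            
                       ┃74.┃█◎█  █            
                       ┃6.9┃█ □  █            
                       ┃22.┃█@  □█            
                       ┃17.┃██████            
                       ┃97.┃Moves: 2  0/3     
                       ┃5.5┃                  
                       ┃19.┃                  
                       ┃66.┃                  
                       ┃79.┃                  
                       ┃   ┃                  
                       ┃   ┃                  
                       ┃   ┗━━━━━━━━━━━━━━━━━━
                       ┃                      


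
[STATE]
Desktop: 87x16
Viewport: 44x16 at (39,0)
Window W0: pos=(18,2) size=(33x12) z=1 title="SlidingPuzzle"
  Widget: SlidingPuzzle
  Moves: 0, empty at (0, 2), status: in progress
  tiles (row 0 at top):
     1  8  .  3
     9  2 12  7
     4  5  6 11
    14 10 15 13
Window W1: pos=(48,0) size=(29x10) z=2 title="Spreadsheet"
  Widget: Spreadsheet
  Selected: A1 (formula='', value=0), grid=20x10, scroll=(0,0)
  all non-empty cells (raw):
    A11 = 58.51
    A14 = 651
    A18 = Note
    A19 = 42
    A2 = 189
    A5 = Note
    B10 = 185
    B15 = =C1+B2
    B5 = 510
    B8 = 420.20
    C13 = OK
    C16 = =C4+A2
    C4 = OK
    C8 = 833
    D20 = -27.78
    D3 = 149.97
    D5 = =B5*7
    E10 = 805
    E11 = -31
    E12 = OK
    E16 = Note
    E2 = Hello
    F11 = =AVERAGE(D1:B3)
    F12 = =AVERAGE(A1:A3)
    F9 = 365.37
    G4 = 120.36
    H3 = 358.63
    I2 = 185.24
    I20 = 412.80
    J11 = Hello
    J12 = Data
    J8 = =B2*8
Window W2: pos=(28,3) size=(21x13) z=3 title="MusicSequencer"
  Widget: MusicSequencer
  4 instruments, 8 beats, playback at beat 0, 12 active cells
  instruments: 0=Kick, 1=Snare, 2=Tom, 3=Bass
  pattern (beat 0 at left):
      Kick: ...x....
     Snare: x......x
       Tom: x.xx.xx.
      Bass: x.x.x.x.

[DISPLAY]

         ┏━━━━━━━━━━━━━━━━━━━━━━━━━━━┓      
         ┃ Spreadsheet               ┃      
━━━━━━━━━┠───────────────────────────┨      
━━━━━━━━━┓A1:                        ┃      
encer    ┃       A       B       C   ┃      
─────────┨---------------------------┃      
4567     ┃  1      [0]       0       ┃      
····     ┃  2      189       0       ┃      
···█     ┃  3        0       0       ┃      
·██·     ┃━━━━━━━━━━━━━━━━━━━━━━━━━━━┛      
█·█·     ┃ ┃                                
         ┃ ┃                                
         ┃ ┃                                
         ┃━┛                                
         ┃                                  
━━━━━━━━━┛                                  


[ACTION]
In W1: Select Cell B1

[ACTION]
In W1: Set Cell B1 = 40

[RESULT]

         ┏━━━━━━━━━━━━━━━━━━━━━━━━━━━┓      
         ┃ Spreadsheet               ┃      
━━━━━━━━━┠───────────────────────────┨      
━━━━━━━━━┓B1: 40                     ┃      
encer    ┃       A       B       C   ┃      
─────────┨---------------------------┃      
4567     ┃  1        0    [40]       ┃      
····     ┃  2      189       0       ┃      
···█     ┃  3        0       0       ┃      
·██·     ┃━━━━━━━━━━━━━━━━━━━━━━━━━━━┛      
█·█·     ┃ ┃                                
         ┃ ┃                                
         ┃ ┃                                
         ┃━┛                                
         ┃                                  
━━━━━━━━━┛                                  


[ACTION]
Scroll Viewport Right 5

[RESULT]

     ┏━━━━━━━━━━━━━━━━━━━━━━━━━━━┓          
     ┃ Spreadsheet               ┃          
━━━━━┠───────────────────────────┨          
━━━━━┓B1: 40                     ┃          
r    ┃       A       B       C   ┃          
─────┨---------------------------┃          
     ┃  1        0    [40]       ┃          
     ┃  2      189       0       ┃          
     ┃  3        0       0       ┃          
     ┃━━━━━━━━━━━━━━━━━━━━━━━━━━━┛          
     ┃ ┃                                    
     ┃ ┃                                    
     ┃ ┃                                    
     ┃━┛                                    
     ┃                                      
━━━━━┛                                      


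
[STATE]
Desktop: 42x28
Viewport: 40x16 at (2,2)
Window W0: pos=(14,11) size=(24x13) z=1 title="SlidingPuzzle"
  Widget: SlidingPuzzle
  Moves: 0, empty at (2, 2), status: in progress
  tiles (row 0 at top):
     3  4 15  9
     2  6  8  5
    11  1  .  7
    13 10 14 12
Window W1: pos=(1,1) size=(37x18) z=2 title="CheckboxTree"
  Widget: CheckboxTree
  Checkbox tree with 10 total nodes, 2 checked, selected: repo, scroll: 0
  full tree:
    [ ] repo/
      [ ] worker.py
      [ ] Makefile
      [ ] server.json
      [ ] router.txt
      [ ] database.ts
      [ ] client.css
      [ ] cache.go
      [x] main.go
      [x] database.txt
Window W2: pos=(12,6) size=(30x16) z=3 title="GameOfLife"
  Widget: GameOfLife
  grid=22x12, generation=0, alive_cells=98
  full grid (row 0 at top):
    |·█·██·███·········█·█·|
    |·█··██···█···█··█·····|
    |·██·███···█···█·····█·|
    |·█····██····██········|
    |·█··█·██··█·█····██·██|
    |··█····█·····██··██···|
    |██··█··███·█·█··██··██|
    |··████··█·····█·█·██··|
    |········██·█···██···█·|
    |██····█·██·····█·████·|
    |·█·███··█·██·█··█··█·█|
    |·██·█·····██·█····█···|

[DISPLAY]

 CheckboxTree                      ┃    
───────────────────────────────────┨    
>[-] repo/                         ┃    
   [ ] worker.py                   ┃    
   [ ] Mak┏━━━━━━━━━━━━━━━━━━━━━━━━━━━━┓
   [ ] ser┃ GameOfLife                 ┃
   [ ] rou┠────────────────────────────┨
   [ ] dat┃Gen: 0                      ┃
   [ ] cli┃·█·██·███·········█·█·      ┃
   [ ] cac┃·█··██···█···█··█·····      ┃
   [x] mai┃·██·███···█···█·····█·      ┃
   [x] dat┃·█····██····██········      ┃
          ┃·█··█·██··█·█····██·██      ┃
          ┃··█····█·····██··██···      ┃
          ┃██··█··███·█·█··██··██      ┃
          ┃··████··█·····█·█·██··      ┃


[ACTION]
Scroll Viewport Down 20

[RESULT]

   [x] mai┃·██·███···█···█·····█·      ┃
   [x] dat┃·█····██····██········      ┃
          ┃·█··█·██··█·█····██·██      ┃
          ┃··█····█·····██··██···      ┃
          ┃██··█··███·█·█··██··██      ┃
          ┃··████··█·····█·█·██··      ┃
━━━━━━━━━━┃········██·█···██···█·      ┃
          ┃██····█·██·····█·████·      ┃
          ┃·█·███··█·██·█··█··█·█      ┃
          ┗━━━━━━━━━━━━━━━━━━━━━━━━━━━━┛
            ┃└────┴────┴────┴────┘ ┃    
            ┗━━━━━━━━━━━━━━━━━━━━━━┛    
                                        
                                        
                                        
                                        


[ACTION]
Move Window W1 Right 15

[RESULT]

   ┃   [x]┃·██·███···█···█·····█·      ┃
   ┃   [x]┃·█····██····██········      ┃
   ┃      ┃·█··█·██··█·█····██·██      ┃
   ┃      ┃··█····█·····██··██···      ┃
   ┃      ┃██··█··███·█·█··██··██      ┃
   ┃      ┃··████··█·····█·█·██··      ┃
   ┗━━━━━━┃········██·█···██···█·      ┃
          ┃██····█·██·····█·████·      ┃
          ┃·█·███··█·██·█··█··█·█      ┃
          ┗━━━━━━━━━━━━━━━━━━━━━━━━━━━━┛
            ┃└────┴────┴────┴────┘ ┃    
            ┗━━━━━━━━━━━━━━━━━━━━━━┛    
                                        
                                        
                                        
                                        


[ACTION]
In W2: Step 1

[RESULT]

   ┃   [x]┃█████··█····█·█·······      ┃
   ┃   [x]┃██·██·······██·····███      ┃
   ┃      ┃·██··█··█··██·█··███··      ┃
   ┃      ┃█·██·█···███·██·······      ┃
   ┃      ┃·█··████·█··██··█···█·      ┃
   ┃      ┃·█████······█·█···██·█      ┃
   ┗━━━━━━┃·█████····█···█·····█·      ┃
          ┃███·██·····██·██·██··█      ┃
          ┃···███·██··█··█·█·····      ┃
          ┗━━━━━━━━━━━━━━━━━━━━━━━━━━━━┛
            ┃└────┴────┴────┴────┘ ┃    
            ┗━━━━━━━━━━━━━━━━━━━━━━┛    
                                        
                                        
                                        
                                        


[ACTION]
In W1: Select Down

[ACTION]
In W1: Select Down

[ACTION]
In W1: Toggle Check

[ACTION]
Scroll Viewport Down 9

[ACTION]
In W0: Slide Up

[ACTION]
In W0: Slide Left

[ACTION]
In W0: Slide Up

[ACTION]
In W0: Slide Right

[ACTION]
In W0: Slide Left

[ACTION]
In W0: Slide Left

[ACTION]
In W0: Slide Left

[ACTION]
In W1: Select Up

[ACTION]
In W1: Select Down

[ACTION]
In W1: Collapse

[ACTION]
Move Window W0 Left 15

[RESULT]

Sli┃   [x]┃█████··█····█·█·······      ┃
───┃   [x]┃██·██·······██·····███      ┃
───┃      ┃·██··█··█··██·█··███··      ┃
  3┃      ┃█·██·█···███·██·······      ┃
───┃      ┃·█··████·█··██··█···█·      ┃
  2┃      ┃·█████······█·█···██·█      ┃
───┗━━━━━━┃·█████····█···█·····█·      ┃
 11 │  1 │┃███·██·····██·██·██··█      ┃
────┼────┼┃···███·██··█··█·█·····      ┃
 13 │ 10 │┗━━━━━━━━━━━━━━━━━━━━━━━━━━━━┛
────┴────┴────┴────┘ ┃                  
━━━━━━━━━━━━━━━━━━━━━┛                  
                                        
                                        
                                        
                                        


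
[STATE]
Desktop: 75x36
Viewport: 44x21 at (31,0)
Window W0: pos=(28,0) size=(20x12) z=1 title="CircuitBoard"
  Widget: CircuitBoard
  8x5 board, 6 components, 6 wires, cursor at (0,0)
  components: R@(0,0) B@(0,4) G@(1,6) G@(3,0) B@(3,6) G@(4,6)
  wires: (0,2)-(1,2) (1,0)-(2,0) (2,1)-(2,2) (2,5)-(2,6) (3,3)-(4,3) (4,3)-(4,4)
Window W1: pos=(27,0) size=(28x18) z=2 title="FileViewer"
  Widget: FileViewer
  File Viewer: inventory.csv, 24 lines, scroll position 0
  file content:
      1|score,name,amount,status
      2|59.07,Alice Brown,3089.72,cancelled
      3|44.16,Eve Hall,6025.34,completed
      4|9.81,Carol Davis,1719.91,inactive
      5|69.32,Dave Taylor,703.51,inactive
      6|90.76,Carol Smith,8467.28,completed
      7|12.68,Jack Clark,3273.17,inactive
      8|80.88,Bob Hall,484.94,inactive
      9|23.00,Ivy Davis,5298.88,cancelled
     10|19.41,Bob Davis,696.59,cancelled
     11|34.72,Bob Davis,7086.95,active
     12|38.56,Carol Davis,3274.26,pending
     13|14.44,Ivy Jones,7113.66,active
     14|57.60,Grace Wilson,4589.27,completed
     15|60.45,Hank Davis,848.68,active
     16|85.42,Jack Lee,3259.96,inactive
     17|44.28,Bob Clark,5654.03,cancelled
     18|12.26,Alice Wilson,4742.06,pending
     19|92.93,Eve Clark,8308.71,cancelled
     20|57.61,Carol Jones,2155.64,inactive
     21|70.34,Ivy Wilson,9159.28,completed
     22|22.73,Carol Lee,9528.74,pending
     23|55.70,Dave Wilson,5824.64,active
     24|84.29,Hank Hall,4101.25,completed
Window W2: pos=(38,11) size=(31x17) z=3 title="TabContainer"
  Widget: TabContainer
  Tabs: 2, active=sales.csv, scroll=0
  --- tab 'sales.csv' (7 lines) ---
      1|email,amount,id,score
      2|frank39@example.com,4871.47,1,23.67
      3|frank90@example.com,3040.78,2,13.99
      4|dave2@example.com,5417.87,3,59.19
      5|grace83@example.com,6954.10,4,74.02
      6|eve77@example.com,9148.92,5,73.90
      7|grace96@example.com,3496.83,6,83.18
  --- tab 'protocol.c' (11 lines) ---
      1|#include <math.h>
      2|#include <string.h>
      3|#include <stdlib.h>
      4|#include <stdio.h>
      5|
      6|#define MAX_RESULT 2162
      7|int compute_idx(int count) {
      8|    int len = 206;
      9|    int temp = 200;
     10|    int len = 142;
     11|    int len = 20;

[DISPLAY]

━━━━━━━━━━━━━━━━━━━━━━━┓                    
leViewer               ┃                    
───────────────────────┨                    
re,name,amount,status ▲┃                    
07,Alice Brown,3089.72█┃                    
16,Eve Hall,6025.34,co░┃                    
1,Carol Davis,1719.91,░┃                    
32,Dave Taylor,703.51,░┃                    
76,Carol Smith,8467.28░┃                    
68,Jack Clark,3273.17,░┃                    
88,Bob Hall,484.94,ina░┃                    
00,Ivy ┏━━━━━━━━━━━━━━━━━━━━━━━━━━━━━┓      
41,Bob ┃ TabContainer                ┃      
72,Bob ┠─────────────────────────────┨      
56,Caro┃[sales.csv]│ protocol.c      ┃      
44,Ivy ┃─────────────────────────────┃      
60,Grac┃email,amount,id,score        ┃      
━━━━━━━┃frank39@example.com,4871.47,1┃      
       ┃frank90@example.com,3040.78,2┃      
       ┃dave2@example.com,5417.87,3,5┃      
       ┃grace83@example.com,6954.10,4┃      


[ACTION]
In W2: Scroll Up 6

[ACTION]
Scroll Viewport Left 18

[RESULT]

              ┏━━━━━━━━━━━━━━━━━━━━━━━━━━┓  
              ┃ FileViewer               ┃  
              ┠──────────────────────────┨  
              ┃score,name,amount,status ▲┃  
              ┃59.07,Alice Brown,3089.72█┃  
              ┃44.16,Eve Hall,6025.34,co░┃  
              ┃9.81,Carol Davis,1719.91,░┃  
              ┃69.32,Dave Taylor,703.51,░┃  
              ┃90.76,Carol Smith,8467.28░┃  
              ┃12.68,Jack Clark,3273.17,░┃  
              ┃80.88,Bob Hall,484.94,ina░┃  
              ┃23.00,Ivy ┏━━━━━━━━━━━━━━━━━━
              ┃19.41,Bob ┃ TabContainer     
              ┃34.72,Bob ┠──────────────────
              ┃38.56,Caro┃[sales.csv]│ proto
              ┃14.44,Ivy ┃──────────────────
              ┃57.60,Grac┃email,amount,id,sc
              ┗━━━━━━━━━━┃frank39@example.co
                         ┃frank90@example.co
                         ┃dave2@example.com,
                         ┃grace83@example.co


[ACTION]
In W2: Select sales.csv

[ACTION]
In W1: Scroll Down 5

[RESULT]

              ┏━━━━━━━━━━━━━━━━━━━━━━━━━━┓  
              ┃ FileViewer               ┃  
              ┠──────────────────────────┨  
              ┃90.76,Carol Smith,8467.28▲┃  
              ┃12.68,Jack Clark,3273.17,░┃  
              ┃80.88,Bob Hall,484.94,ina░┃  
              ┃23.00,Ivy Davis,5298.88,c░┃  
              ┃19.41,Bob Davis,696.59,ca░┃  
              ┃34.72,Bob Davis,7086.95,a░┃  
              ┃38.56,Carol Davis,3274.26░┃  
              ┃14.44,Ivy Jones,7113.66,a█┃  
              ┃57.60,Grac┏━━━━━━━━━━━━━━━━━━
              ┃60.45,Hank┃ TabContainer     
              ┃85.42,Jack┠──────────────────
              ┃44.28,Bob ┃[sales.csv]│ proto
              ┃12.26,Alic┃──────────────────
              ┃92.93,Eve ┃email,amount,id,sc
              ┗━━━━━━━━━━┃frank39@example.co
                         ┃frank90@example.co
                         ┃dave2@example.com,
                         ┃grace83@example.co


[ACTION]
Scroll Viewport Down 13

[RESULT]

              ┃85.42,Jack┠──────────────────
              ┃44.28,Bob ┃[sales.csv]│ proto
              ┃12.26,Alic┃──────────────────
              ┃92.93,Eve ┃email,amount,id,sc
              ┗━━━━━━━━━━┃frank39@example.co
                         ┃frank90@example.co
                         ┃dave2@example.com,
                         ┃grace83@example.co
                         ┃eve77@example.com,
                         ┃grace96@example.co
                         ┃                  
                         ┃                  
                         ┃                  
                         ┃                  
                         ┗━━━━━━━━━━━━━━━━━━
                                            
                                            
                                            
                                            
                                            
                                            


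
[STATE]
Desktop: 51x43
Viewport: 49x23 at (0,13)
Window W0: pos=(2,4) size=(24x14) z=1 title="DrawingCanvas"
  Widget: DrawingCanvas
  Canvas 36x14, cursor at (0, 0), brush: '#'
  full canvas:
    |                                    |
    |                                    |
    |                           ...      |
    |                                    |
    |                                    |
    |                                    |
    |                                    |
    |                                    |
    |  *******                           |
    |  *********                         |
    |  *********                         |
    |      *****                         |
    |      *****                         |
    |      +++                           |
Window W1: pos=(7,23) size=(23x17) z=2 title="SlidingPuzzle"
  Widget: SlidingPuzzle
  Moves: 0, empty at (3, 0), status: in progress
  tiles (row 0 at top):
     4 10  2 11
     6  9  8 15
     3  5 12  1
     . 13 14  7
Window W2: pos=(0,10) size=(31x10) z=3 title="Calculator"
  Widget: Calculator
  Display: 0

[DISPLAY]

┃                            0┃                  
┃┌───┬───┬───┬───┐            ┃                  
┃│ 7 │ 8 │ 9 │ ÷ │            ┃                  
┃├───┼───┼───┼───┤            ┃                  
┃│ 4 │ 5 │ 6 │ × │            ┃                  
┃└───┴───┴───┴───┘            ┃                  
┗━━━━━━━━━━━━━━━━━━━━━━━━━━━━━┛                  
                                                 
                                                 
                                                 
       ┏━━━━━━━━━━━━━━━━━━━━━┓                   
       ┃ SlidingPuzzle       ┃                   
       ┠─────────────────────┨                   
       ┃┌────┬────┬────┬────┐┃                   
       ┃│  4 │ 10 │  2 │ 11 │┃                   
       ┃├────┼────┼────┼────┤┃                   
       ┃│  6 │  9 │  8 │ 15 │┃                   
       ┃├────┼────┼────┼────┤┃                   
       ┃│  3 │  5 │ 12 │  1 │┃                   
       ┃├────┼────┼────┼────┤┃                   
       ┃│    │ 13 │ 14 │  7 │┃                   
       ┃└────┴────┴────┴────┘┃                   
       ┃Moves: 0             ┃                   


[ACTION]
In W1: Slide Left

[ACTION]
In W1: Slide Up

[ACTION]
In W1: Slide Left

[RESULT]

┃                            0┃                  
┃┌───┬───┬───┬───┐            ┃                  
┃│ 7 │ 8 │ 9 │ ÷ │            ┃                  
┃├───┼───┼───┼───┤            ┃                  
┃│ 4 │ 5 │ 6 │ × │            ┃                  
┃└───┴───┴───┴───┘            ┃                  
┗━━━━━━━━━━━━━━━━━━━━━━━━━━━━━┛                  
                                                 
                                                 
                                                 
       ┏━━━━━━━━━━━━━━━━━━━━━┓                   
       ┃ SlidingPuzzle       ┃                   
       ┠─────────────────────┨                   
       ┃┌────┬────┬────┬────┐┃                   
       ┃│  4 │ 10 │  2 │ 11 │┃                   
       ┃├────┼────┼────┼────┤┃                   
       ┃│  6 │  9 │  8 │ 15 │┃                   
       ┃├────┼────┼────┼────┤┃                   
       ┃│  3 │  5 │ 12 │  1 │┃                   
       ┃├────┼────┼────┼────┤┃                   
       ┃│ 13 │ 14 │    │  7 │┃                   
       ┃└────┴────┴────┴────┘┃                   
       ┃Moves: 2             ┃                   


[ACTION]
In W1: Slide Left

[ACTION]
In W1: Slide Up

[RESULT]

┃                            0┃                  
┃┌───┬───┬───┬───┐            ┃                  
┃│ 7 │ 8 │ 9 │ ÷ │            ┃                  
┃├───┼───┼───┼───┤            ┃                  
┃│ 4 │ 5 │ 6 │ × │            ┃                  
┃└───┴───┴───┴───┘            ┃                  
┗━━━━━━━━━━━━━━━━━━━━━━━━━━━━━┛                  
                                                 
                                                 
                                                 
       ┏━━━━━━━━━━━━━━━━━━━━━┓                   
       ┃ SlidingPuzzle       ┃                   
       ┠─────────────────────┨                   
       ┃┌────┬────┬────┬────┐┃                   
       ┃│  4 │ 10 │  2 │ 11 │┃                   
       ┃├────┼────┼────┼────┤┃                   
       ┃│  6 │  9 │  8 │ 15 │┃                   
       ┃├────┼────┼────┼────┤┃                   
       ┃│  3 │  5 │ 12 │  1 │┃                   
       ┃├────┼────┼────┼────┤┃                   
       ┃│ 13 │ 14 │  7 │    │┃                   
       ┃└────┴────┴────┴────┘┃                   
       ┃Moves: 3             ┃                   
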